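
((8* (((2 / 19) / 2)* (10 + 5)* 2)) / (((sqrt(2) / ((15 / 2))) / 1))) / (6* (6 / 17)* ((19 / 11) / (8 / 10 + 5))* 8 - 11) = -4880700* sqrt(2) / 613567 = -11.25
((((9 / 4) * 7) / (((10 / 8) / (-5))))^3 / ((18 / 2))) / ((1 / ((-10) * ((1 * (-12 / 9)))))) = -370440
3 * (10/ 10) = 3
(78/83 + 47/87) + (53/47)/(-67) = 33270650/22738929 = 1.46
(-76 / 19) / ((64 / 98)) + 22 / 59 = -2715 / 472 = -5.75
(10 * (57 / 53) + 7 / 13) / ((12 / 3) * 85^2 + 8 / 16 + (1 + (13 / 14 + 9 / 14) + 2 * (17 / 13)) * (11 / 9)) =980406 / 2509518359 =0.00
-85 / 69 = -1.23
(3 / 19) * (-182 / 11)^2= 99372 / 2299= 43.22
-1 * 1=-1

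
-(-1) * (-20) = -20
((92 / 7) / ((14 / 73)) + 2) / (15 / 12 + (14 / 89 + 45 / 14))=15.26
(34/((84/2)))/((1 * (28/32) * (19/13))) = 1768/2793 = 0.63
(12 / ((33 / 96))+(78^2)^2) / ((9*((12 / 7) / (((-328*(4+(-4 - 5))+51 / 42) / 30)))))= 1443742775 / 11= 131249343.18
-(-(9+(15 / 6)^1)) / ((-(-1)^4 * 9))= -1.28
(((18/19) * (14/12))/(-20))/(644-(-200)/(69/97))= -0.00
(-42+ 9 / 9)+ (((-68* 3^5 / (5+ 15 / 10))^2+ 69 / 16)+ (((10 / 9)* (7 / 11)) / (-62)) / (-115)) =1233481401551935 / 190867248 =6462509.49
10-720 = -710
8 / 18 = 4 / 9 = 0.44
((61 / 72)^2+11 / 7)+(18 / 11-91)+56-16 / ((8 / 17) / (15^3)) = -45816931915 / 399168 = -114781.07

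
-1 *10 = -10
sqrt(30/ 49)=sqrt(30)/ 7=0.78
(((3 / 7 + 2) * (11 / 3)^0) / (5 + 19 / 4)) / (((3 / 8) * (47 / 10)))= 5440 / 38493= 0.14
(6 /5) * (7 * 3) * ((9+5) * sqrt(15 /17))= 1764 * sqrt(255) /85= 331.40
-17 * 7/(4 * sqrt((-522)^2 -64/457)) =-119 * sqrt(14226995417)/249050248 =-0.06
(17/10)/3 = 17/30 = 0.57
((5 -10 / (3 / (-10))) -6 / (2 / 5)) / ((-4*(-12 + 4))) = 35 / 48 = 0.73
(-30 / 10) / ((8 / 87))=-261 / 8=-32.62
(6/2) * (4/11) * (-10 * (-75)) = 9000/11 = 818.18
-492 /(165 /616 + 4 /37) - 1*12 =-25092 /19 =-1320.63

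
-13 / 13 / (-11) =0.09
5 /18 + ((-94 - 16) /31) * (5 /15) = -505 /558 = -0.91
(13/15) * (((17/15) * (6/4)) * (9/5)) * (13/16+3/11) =126633/44000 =2.88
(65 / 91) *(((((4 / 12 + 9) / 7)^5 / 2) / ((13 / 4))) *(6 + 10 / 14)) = 3.11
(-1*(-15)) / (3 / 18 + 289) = 18 / 347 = 0.05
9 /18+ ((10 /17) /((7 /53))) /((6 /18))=3299 /238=13.86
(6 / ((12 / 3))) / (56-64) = -3 / 16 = -0.19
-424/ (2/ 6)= -1272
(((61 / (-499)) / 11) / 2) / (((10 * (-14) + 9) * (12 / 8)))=0.00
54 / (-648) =-1 / 12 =-0.08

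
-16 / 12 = -4 / 3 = -1.33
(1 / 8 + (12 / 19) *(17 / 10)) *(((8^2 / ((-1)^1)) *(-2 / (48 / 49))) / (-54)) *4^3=-1428448 / 7695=-185.63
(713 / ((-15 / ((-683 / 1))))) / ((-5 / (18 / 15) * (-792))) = 486979 / 49500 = 9.84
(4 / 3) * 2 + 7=29 / 3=9.67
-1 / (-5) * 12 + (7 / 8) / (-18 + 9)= 829 / 360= 2.30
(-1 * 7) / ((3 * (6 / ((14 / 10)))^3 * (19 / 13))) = -0.02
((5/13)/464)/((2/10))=25/6032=0.00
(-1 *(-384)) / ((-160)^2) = 0.02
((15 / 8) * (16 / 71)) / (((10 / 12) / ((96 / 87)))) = 1152 / 2059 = 0.56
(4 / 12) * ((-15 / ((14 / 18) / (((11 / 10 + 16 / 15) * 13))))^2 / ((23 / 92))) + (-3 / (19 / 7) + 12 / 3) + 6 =366303106 / 931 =393451.24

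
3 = 3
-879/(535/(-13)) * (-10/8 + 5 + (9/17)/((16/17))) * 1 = 92.11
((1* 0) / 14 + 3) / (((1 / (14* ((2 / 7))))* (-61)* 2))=-6 / 61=-0.10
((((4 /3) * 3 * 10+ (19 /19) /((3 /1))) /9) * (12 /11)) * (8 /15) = 352 /135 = 2.61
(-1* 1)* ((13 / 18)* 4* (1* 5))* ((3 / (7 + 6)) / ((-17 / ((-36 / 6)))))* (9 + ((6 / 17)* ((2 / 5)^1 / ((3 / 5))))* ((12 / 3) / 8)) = -3100 / 289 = -10.73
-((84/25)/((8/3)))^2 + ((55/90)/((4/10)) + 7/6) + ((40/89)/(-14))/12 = 3869423/3504375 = 1.10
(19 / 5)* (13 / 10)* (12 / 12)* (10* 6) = 1482 / 5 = 296.40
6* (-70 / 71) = -420 / 71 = -5.92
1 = 1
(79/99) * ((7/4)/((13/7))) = 0.75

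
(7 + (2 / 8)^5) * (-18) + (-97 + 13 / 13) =-113673 / 512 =-222.02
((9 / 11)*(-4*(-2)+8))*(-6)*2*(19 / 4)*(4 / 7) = -32832 / 77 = -426.39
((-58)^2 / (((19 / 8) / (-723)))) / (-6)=3242896 / 19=170678.74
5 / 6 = 0.83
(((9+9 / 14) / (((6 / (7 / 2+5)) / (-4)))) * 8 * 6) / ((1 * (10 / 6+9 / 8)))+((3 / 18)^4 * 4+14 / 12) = -142589609 / 151956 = -938.36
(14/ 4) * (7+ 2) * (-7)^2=3087/ 2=1543.50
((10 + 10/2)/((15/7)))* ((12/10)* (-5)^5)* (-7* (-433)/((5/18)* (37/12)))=-92896054.05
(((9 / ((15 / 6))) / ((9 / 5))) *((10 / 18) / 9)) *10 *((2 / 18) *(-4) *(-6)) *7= 23.05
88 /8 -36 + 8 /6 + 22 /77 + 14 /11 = -5107 /231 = -22.11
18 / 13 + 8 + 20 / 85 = 2126 / 221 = 9.62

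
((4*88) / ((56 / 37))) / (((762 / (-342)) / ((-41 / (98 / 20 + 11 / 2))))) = 4755795 / 11557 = 411.51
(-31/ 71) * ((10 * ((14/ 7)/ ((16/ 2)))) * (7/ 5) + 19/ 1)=-1395/ 142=-9.82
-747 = -747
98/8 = 49/4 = 12.25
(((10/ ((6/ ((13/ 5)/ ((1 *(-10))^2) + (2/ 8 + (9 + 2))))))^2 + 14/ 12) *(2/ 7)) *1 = 7973011/ 78750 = 101.24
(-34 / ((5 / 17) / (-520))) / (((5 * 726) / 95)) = 571064 / 363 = 1573.18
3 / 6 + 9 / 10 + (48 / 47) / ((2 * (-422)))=69359 / 49585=1.40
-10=-10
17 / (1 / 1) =17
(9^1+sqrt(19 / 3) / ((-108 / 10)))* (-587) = -5283+2935* sqrt(57) / 162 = -5146.22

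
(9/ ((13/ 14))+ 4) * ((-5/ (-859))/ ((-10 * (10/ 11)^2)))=-10769/ 1116700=-0.01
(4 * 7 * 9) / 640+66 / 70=1497 / 1120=1.34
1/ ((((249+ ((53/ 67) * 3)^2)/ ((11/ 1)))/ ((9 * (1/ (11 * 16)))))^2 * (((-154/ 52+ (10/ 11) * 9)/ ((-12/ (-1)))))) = 77803478181/ 6935721619732096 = 0.00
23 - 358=-335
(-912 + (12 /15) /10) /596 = -11399 /7450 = -1.53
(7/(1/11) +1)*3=234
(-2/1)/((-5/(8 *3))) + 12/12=53/5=10.60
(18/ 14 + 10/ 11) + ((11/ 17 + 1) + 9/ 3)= 8956/ 1309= 6.84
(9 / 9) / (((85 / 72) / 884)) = 748.80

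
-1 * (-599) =599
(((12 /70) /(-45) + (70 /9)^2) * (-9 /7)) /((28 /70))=-428723 /2205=-194.43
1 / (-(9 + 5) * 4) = -1 / 56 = -0.02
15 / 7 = 2.14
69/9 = 23/3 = 7.67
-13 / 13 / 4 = -1 / 4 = -0.25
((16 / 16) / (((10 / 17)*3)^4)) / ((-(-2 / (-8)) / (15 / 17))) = -0.36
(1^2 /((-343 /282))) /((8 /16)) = -564 /343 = -1.64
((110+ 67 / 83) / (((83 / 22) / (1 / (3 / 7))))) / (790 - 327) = 1416338 / 9568821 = 0.15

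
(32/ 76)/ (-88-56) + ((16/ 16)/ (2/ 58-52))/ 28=-26057/ 7215516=-0.00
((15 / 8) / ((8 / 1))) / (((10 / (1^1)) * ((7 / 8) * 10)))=0.00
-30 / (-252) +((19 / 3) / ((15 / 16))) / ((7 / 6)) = 1241 / 210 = 5.91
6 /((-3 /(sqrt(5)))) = -2*sqrt(5) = -4.47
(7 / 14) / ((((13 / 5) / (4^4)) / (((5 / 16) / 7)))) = 200 / 91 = 2.20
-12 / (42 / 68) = -136 / 7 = -19.43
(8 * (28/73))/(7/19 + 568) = 0.01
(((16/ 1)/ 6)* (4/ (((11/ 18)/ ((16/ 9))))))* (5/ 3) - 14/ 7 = 4922/ 99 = 49.72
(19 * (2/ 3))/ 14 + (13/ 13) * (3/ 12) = 97/ 84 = 1.15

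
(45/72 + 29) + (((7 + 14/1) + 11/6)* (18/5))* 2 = 7761/40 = 194.02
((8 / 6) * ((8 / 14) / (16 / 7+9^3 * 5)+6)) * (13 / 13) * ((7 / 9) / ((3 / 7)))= 30025240 / 2068011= 14.52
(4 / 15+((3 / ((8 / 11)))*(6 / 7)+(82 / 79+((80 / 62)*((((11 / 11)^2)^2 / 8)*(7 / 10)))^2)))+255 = 259.85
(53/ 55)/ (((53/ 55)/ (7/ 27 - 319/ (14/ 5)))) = -113.67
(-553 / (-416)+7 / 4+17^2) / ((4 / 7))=511.14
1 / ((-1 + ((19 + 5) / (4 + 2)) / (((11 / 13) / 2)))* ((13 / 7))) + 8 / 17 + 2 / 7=117973 / 143871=0.82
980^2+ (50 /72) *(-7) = 34574225 /36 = 960395.14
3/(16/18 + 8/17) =459/208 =2.21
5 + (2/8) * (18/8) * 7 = 143/16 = 8.94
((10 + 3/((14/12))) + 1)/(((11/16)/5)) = 98.70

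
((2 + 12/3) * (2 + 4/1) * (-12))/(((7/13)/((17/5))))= -95472/35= -2727.77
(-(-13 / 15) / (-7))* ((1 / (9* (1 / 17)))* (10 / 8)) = -221 / 756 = -0.29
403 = 403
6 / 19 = 0.32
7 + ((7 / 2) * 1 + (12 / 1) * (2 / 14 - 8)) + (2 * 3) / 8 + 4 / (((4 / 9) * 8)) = -4587 / 56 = -81.91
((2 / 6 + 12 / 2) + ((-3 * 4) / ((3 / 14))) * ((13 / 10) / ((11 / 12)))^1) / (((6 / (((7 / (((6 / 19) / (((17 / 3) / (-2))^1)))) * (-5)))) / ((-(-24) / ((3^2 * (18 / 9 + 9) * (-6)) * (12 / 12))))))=27265399 / 176418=154.55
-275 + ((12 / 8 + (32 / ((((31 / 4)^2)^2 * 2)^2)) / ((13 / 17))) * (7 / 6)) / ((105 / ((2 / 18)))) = -4939485180571265509 / 17961885248507460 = -275.00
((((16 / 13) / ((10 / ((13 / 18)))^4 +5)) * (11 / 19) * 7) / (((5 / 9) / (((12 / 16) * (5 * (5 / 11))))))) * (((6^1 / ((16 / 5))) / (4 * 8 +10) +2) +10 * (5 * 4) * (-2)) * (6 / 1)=-0.99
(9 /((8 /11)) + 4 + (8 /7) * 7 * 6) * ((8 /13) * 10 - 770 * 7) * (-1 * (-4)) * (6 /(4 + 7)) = -108134550 /143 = -756185.66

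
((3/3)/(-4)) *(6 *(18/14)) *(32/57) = -144/133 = -1.08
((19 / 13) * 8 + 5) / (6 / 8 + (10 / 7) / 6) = 18228 / 1079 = 16.89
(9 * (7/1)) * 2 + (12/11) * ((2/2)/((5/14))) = 7098/55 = 129.05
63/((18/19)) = 133/2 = 66.50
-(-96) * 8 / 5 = 768 / 5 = 153.60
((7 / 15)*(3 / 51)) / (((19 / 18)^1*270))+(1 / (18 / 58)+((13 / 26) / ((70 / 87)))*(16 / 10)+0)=2145092 / 508725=4.22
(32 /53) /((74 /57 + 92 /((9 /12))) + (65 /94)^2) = 16116864 /3321828053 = 0.00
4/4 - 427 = -426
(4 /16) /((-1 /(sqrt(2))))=-sqrt(2) /4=-0.35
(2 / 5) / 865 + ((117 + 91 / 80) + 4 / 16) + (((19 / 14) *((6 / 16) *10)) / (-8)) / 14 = 3210206599 / 27126400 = 118.34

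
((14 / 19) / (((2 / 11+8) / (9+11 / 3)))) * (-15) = -154 / 9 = -17.11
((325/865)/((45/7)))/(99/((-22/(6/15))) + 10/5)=455/1557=0.29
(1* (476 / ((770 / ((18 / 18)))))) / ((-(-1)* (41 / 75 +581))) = 255 / 239888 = 0.00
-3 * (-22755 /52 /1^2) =68265 /52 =1312.79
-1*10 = -10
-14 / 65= -0.22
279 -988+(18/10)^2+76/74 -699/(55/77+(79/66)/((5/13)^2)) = -784.11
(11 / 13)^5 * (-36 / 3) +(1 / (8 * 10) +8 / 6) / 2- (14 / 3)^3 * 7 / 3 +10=-1114776383507 / 4811957280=-231.67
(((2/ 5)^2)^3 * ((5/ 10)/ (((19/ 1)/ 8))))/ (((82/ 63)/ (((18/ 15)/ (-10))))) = -0.00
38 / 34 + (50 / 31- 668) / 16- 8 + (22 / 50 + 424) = 39620751 / 105400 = 375.91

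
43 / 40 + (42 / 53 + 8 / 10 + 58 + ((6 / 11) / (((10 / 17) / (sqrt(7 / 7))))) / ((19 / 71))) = 28415839 / 443080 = 64.13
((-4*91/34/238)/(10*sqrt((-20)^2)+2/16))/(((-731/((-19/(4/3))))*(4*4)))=-741/2705805272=-0.00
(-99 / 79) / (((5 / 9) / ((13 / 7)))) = -11583 / 2765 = -4.19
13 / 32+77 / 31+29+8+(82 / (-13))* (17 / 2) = -177001 / 12896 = -13.73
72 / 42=12 / 7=1.71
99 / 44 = 9 / 4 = 2.25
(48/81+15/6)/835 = 1/270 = 0.00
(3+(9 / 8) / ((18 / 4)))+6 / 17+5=585 / 68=8.60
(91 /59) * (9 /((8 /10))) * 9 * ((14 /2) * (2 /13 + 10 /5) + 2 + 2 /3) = 163485 /59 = 2770.93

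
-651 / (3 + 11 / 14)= -9114 / 53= -171.96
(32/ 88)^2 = 16/ 121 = 0.13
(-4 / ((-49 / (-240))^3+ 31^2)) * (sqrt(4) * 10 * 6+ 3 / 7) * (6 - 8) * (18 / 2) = 839061504000 / 92994871543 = 9.02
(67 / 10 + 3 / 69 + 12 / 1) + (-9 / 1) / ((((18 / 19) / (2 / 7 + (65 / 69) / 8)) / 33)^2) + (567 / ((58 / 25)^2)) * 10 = -177170566193501 / 251130942720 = -705.49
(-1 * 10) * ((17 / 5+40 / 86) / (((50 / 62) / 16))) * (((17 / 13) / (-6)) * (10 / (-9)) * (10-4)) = -9342656 / 8385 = -1114.21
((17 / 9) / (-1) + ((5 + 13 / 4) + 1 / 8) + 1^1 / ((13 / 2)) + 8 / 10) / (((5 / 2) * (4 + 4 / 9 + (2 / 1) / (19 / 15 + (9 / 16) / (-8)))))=79979243 / 164372000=0.49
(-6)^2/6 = 6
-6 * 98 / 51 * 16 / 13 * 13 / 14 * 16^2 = -3373.18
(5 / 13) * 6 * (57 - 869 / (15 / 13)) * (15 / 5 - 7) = 83536 / 13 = 6425.85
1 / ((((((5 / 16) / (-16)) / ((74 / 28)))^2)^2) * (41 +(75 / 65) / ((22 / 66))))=3270093207240704 / 433680625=7540325.80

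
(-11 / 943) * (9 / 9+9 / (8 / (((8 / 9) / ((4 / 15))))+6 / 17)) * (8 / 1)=-4884 / 12259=-0.40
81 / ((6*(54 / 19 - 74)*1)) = -513 / 2704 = -0.19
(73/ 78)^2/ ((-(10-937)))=0.00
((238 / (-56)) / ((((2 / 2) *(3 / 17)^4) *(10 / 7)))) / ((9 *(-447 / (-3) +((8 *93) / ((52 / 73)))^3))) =-21835980803 / 72995315405869800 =-0.00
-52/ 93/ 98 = -26/ 4557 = -0.01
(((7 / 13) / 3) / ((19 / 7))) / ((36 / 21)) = 343 / 8892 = 0.04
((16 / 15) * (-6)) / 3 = -2.13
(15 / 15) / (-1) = -1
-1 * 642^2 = -412164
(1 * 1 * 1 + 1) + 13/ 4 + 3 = 33/ 4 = 8.25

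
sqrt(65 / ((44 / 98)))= 7*sqrt(1430) / 22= 12.03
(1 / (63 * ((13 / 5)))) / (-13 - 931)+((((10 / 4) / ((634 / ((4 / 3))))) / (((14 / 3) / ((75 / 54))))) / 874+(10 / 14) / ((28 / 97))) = 2.47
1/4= 0.25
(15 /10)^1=3 /2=1.50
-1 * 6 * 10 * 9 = -540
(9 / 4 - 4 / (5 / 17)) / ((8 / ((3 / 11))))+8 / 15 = 773 / 5280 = 0.15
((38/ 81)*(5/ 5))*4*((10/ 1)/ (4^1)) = 380/ 81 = 4.69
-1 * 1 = -1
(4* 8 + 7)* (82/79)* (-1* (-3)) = 9594/79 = 121.44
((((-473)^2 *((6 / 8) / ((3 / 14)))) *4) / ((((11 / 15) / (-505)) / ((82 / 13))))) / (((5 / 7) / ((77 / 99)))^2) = -5662197559172 / 351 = -16131616977.70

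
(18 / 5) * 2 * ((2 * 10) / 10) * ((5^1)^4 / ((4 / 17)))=38250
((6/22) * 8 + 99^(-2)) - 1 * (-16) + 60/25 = 1008617/49005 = 20.58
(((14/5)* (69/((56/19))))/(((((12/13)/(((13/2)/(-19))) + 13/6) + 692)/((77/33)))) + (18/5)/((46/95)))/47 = 1234635789/7579420690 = 0.16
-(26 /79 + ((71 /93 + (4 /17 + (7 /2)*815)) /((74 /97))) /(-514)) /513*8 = 66014417237 /609271935183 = 0.11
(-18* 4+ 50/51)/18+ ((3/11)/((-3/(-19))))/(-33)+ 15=611047/55539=11.00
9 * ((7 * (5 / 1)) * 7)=2205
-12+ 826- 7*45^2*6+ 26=-84210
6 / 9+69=209 / 3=69.67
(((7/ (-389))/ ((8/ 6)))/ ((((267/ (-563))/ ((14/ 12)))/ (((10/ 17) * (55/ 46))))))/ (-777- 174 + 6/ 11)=-16690135/ 679331323224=-0.00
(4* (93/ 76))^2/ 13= 8649/ 4693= 1.84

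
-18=-18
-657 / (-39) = 219 / 13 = 16.85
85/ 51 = 5/ 3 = 1.67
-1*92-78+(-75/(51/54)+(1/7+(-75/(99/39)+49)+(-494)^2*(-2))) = -639187075/1309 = -488301.81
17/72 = 0.24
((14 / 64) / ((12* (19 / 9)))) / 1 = 21 / 2432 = 0.01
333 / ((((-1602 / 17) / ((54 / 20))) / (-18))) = 152847 / 890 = 171.74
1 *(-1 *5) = -5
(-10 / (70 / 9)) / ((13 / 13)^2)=-9 / 7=-1.29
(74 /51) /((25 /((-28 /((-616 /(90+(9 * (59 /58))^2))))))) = 7211559 /15726700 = 0.46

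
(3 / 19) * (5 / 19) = 15 / 361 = 0.04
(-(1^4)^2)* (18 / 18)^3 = -1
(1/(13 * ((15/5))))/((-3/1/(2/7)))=-2/819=-0.00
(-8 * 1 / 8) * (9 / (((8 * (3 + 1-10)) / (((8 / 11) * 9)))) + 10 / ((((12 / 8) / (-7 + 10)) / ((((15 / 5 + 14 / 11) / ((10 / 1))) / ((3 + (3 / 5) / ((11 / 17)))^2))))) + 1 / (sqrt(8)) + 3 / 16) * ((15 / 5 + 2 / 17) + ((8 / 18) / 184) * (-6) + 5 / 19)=9351040975 / 5719022496-75025 * sqrt(2) / 89148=0.44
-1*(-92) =92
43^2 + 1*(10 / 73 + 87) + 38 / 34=2404133 / 1241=1937.25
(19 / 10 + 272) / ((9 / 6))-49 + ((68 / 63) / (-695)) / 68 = 1169935 / 8757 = 133.60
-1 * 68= -68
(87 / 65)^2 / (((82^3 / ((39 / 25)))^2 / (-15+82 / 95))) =-91486503 / 451259902895000000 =-0.00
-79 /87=-0.91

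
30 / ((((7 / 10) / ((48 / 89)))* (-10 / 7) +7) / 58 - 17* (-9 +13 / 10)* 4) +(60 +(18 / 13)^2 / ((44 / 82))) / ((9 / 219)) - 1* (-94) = 22238207859876 / 13551639673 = 1641.00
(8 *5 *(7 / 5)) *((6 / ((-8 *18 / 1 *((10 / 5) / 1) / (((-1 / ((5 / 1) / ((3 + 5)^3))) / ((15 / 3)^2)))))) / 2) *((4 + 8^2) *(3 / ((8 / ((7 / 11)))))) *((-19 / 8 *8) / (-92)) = 253232 / 31625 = 8.01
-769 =-769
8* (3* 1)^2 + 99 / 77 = 513 / 7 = 73.29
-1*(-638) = 638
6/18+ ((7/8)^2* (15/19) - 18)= -62243/3648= -17.06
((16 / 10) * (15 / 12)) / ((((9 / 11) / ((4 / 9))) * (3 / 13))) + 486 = 119242 / 243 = 490.71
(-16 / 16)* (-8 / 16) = 1 / 2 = 0.50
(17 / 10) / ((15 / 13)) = 221 / 150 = 1.47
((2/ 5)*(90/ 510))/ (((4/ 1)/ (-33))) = -99/ 170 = -0.58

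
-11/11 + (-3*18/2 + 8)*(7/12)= -145/12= -12.08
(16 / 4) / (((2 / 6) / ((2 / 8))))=3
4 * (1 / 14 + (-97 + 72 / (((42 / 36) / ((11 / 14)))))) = -9494 / 49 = -193.76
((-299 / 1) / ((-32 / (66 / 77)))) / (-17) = -897 / 1904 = -0.47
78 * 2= 156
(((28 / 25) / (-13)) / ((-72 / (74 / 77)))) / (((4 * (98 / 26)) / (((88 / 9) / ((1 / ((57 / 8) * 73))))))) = 51319 / 132300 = 0.39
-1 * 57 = -57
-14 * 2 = -28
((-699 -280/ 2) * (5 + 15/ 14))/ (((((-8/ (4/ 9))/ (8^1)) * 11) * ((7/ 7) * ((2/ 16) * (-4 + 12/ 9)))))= -142630/ 231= -617.45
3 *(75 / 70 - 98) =-4071 / 14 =-290.79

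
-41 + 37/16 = -619/16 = -38.69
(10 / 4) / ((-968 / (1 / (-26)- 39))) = 5075 / 50336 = 0.10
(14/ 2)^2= 49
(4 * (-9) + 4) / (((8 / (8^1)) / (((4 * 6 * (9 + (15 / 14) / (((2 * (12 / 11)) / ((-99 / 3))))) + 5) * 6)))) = 225696 / 7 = 32242.29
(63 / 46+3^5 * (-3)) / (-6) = 11157 / 92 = 121.27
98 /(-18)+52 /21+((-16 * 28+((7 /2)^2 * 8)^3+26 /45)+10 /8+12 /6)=395112841 /420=940744.86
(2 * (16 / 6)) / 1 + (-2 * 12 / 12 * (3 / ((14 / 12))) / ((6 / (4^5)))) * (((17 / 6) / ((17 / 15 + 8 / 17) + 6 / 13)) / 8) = -20873456 / 143787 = -145.17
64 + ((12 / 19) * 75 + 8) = 2268 / 19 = 119.37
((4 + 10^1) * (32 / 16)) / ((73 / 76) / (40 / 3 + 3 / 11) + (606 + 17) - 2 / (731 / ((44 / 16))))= 698450032 / 15542086509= 0.04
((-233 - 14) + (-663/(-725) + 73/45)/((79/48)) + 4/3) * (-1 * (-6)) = -83893686/57275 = -1464.75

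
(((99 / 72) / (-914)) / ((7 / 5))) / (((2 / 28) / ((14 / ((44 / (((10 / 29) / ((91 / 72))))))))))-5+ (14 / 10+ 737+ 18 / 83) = 52453464964 / 71499935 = 733.62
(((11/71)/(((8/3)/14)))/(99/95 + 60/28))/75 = 10241/3007560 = 0.00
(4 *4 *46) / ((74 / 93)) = 34224 / 37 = 924.97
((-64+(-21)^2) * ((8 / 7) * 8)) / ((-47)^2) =24128 / 15463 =1.56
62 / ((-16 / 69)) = -2139 / 8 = -267.38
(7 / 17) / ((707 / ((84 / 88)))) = 0.00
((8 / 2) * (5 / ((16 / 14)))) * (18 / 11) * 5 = 1575 / 11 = 143.18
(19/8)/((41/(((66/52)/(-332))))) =-627/2831296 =-0.00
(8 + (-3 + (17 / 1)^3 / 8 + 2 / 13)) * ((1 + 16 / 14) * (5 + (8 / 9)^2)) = 21575675 / 2808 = 7683.64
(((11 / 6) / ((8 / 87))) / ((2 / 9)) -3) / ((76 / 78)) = 108225 / 1216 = 89.00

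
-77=-77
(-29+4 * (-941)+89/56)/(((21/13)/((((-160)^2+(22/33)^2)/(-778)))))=17665247483/228732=77231.20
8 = 8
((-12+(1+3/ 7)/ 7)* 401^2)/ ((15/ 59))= -5483635702/ 735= -7460728.85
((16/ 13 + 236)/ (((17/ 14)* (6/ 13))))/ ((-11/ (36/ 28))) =-9252/ 187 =-49.48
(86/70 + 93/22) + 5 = 8051/770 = 10.46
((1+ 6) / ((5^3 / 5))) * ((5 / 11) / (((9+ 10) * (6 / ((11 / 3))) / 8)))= 28 / 855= 0.03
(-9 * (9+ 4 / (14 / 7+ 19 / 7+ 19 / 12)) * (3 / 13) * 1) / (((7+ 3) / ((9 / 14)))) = -1.29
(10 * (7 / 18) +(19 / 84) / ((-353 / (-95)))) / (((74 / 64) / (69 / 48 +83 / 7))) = 523167595 / 11519802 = 45.41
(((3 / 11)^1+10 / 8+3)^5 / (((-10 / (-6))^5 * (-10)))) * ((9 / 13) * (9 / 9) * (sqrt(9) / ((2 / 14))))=-14332879835081073 / 66997216000000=-213.93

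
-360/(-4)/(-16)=-45/8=-5.62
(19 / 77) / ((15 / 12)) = 76 / 385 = 0.20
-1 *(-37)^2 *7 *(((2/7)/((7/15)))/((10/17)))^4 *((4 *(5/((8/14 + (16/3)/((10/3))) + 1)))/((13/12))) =-100124974800/1529437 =-65465.25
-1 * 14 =-14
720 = 720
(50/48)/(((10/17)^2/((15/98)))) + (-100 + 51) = -152219/3136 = -48.54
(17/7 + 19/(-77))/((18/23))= 92/33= 2.79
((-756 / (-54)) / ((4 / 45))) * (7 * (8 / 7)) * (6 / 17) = 7560 / 17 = 444.71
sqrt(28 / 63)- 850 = -849.33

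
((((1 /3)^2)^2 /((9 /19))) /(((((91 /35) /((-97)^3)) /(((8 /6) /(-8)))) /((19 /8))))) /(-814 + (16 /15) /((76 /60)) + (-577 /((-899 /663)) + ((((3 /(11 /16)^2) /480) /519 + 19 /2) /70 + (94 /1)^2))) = 103080193198514060375 /240477759134505444708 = 0.43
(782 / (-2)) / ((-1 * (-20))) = -391 / 20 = -19.55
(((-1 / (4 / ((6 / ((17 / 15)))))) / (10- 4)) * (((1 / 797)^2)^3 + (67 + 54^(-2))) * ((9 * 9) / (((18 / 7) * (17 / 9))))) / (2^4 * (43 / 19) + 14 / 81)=-899083200923696268040075515 / 132720876888462693229104448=-6.77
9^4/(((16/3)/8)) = 19683/2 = 9841.50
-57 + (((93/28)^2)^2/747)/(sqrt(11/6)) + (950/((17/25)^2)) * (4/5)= 8311689 * sqrt(66)/561180928 + 458527/289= 1586.72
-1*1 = -1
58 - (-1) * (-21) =37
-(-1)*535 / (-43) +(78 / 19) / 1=-6811 / 817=-8.34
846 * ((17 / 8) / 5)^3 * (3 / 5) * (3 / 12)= 6234597 / 640000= 9.74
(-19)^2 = 361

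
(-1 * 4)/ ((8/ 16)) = -8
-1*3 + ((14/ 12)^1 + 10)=8.17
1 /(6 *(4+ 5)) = 1 /54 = 0.02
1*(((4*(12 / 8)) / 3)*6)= 12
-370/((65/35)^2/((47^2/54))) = -20024585/4563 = -4388.47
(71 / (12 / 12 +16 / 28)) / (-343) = -71 / 539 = -0.13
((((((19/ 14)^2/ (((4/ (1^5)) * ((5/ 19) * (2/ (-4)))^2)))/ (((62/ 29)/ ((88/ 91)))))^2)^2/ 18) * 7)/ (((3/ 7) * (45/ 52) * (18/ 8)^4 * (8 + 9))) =1529291618948921388539078794445312/ 30339785369079622468492154296875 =50.41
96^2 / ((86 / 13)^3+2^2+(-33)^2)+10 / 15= 7.33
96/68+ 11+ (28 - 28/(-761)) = 523283/12937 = 40.45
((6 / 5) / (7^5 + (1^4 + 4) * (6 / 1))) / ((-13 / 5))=-6 / 218881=-0.00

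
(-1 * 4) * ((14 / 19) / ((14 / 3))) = -12 / 19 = -0.63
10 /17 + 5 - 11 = -92 /17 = -5.41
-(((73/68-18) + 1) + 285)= -18297/68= -269.07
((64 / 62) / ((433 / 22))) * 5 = 3520 / 13423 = 0.26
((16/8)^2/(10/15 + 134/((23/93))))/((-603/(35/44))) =-805/82762152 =-0.00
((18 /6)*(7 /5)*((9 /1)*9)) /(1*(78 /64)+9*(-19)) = -18144 /9055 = -2.00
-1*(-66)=66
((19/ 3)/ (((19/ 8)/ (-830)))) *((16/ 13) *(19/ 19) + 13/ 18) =-1517240/ 351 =-4322.62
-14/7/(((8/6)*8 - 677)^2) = -0.00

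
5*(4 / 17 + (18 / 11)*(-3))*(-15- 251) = 1162420 / 187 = 6216.15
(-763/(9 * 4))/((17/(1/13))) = -763/7956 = -0.10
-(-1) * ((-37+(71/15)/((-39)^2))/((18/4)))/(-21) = 1688168/4312035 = 0.39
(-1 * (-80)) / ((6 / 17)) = 680 / 3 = 226.67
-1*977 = -977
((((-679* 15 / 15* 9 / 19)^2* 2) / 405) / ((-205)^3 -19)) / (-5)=461041 / 38875837300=0.00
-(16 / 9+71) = -655 / 9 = -72.78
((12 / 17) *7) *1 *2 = 168 / 17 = 9.88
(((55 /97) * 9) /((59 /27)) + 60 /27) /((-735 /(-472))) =53656 /18333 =2.93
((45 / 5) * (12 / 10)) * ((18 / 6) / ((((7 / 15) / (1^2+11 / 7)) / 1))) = 8748 / 49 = 178.53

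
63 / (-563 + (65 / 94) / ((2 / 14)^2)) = -1974 / 16579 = -0.12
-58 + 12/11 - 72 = -1418/11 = -128.91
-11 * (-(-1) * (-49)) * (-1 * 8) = -4312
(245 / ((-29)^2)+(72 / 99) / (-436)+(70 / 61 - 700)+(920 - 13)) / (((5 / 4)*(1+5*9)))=25641901352 / 7073638385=3.62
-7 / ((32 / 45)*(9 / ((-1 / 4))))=35 / 128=0.27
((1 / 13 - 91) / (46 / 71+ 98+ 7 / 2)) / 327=-55948 / 20553585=-0.00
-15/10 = -3/2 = -1.50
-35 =-35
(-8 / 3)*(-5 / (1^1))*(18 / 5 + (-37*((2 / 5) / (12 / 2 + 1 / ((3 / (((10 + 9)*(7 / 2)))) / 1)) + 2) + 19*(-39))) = -5488616 / 507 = -10825.67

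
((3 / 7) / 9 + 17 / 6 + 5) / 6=1.31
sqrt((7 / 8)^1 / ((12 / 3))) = 0.47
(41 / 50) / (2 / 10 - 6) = -41 / 290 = -0.14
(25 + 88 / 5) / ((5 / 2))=17.04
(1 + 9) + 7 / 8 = 87 / 8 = 10.88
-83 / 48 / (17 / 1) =-0.10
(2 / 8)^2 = 1 / 16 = 0.06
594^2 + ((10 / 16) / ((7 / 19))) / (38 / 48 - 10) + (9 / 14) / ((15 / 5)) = 1091674677 / 3094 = 352836.03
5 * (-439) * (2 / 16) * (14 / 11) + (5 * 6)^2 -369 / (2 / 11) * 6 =-511553 / 44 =-11626.20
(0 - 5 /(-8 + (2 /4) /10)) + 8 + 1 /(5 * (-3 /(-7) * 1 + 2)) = 117733 /13515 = 8.71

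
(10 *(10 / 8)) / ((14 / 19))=475 / 28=16.96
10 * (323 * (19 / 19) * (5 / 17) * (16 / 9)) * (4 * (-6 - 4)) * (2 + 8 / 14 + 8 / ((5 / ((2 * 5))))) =-1254603.17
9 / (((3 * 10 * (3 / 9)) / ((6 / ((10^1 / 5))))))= 27 / 10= 2.70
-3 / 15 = -1 / 5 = -0.20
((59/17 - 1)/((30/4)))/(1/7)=196/85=2.31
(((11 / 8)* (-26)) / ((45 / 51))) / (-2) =2431 / 120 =20.26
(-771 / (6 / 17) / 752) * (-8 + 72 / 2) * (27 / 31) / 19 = -825741 / 221464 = -3.73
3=3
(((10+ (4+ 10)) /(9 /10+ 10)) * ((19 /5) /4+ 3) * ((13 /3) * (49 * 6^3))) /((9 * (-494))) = -185808 /2071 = -89.72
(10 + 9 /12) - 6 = 19 /4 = 4.75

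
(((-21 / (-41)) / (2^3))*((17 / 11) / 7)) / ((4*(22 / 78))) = 1989 / 158752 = 0.01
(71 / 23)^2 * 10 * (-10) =-504100 / 529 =-952.93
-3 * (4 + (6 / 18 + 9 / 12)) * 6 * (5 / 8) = -915 / 16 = -57.19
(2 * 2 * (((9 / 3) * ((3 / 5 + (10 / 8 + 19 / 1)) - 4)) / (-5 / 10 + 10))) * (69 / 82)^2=4813371 / 319390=15.07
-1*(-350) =350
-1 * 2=-2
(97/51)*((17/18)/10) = 97/540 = 0.18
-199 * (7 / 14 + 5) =-2189 / 2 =-1094.50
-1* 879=-879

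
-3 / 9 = -1 / 3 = -0.33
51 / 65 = 0.78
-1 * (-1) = 1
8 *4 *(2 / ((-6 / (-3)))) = 32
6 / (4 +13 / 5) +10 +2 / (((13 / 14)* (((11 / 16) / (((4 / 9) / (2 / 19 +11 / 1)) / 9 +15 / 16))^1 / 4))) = 55511032 / 2444013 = 22.71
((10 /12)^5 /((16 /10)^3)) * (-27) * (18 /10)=-78125 /16384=-4.77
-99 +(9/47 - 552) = -30588/47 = -650.81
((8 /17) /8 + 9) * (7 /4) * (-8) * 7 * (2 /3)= -591.84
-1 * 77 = -77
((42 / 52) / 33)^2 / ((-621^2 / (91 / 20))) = -343 / 48529063440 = -0.00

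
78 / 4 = 19.50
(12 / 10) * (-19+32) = 78 / 5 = 15.60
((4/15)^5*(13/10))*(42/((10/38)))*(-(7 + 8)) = -1770496/421875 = -4.20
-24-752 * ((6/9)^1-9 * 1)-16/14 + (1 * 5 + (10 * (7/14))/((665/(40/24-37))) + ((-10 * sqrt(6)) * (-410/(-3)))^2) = 1491317419/133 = 11212912.92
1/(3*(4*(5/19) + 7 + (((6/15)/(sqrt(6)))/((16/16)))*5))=2907/69505-361*sqrt(6)/208515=0.04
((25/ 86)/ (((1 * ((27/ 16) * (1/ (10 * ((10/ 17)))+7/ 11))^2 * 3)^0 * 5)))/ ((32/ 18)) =45/ 1376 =0.03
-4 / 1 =-4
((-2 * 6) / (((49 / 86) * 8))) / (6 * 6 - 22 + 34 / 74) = -4773 / 26215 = -0.18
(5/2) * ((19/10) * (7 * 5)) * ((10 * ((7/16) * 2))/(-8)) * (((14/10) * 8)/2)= -32585/32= -1018.28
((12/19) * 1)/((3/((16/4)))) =16/19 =0.84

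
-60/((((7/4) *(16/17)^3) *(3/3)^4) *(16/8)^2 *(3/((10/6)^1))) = -122825/21504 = -5.71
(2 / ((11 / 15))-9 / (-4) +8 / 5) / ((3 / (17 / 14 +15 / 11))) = 574459 / 101640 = 5.65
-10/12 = -5/6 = -0.83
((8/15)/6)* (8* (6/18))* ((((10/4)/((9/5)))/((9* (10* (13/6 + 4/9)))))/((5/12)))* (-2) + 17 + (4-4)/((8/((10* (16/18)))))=16.99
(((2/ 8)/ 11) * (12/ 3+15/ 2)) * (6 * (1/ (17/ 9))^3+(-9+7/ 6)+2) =-3351353/ 2594064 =-1.29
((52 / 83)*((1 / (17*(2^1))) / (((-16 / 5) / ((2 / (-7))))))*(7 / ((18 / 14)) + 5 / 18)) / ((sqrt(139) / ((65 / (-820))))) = -87035*sqrt(139) / 16211238624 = -0.00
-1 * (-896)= 896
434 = 434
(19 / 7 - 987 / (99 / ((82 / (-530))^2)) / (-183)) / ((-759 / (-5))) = 8061558068 / 450636732315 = 0.02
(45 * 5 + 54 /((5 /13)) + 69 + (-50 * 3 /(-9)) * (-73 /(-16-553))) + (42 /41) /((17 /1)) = 436.60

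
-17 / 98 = -0.17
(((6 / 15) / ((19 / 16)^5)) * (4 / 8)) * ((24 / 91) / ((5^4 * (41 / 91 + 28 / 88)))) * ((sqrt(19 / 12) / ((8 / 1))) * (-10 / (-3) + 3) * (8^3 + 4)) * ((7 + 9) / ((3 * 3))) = 31742492672 * sqrt(57) / 5640863034375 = 0.04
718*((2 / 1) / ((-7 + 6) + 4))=1436 / 3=478.67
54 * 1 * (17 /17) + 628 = 682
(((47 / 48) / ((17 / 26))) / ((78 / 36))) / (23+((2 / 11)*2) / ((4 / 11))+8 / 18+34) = 423 / 35768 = 0.01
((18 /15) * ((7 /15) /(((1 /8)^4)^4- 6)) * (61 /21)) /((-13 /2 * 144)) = 4292493394837504 /14819657523816029625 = 0.00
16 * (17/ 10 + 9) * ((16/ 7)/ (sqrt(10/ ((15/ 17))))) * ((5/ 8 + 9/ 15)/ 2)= 2996 * sqrt(102)/ 425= 71.20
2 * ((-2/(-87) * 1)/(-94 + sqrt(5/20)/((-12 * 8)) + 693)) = 256/3335203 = 0.00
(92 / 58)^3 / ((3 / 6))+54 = 1511678 / 24389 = 61.98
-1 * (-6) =6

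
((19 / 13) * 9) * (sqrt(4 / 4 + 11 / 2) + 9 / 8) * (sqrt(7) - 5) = -113.79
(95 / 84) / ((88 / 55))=475 / 672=0.71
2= 2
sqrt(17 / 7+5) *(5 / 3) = 10 *sqrt(91) / 21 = 4.54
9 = 9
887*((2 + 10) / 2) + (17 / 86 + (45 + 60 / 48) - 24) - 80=905485 / 172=5264.45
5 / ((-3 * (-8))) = 5 / 24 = 0.21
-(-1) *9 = 9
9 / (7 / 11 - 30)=-99 / 323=-0.31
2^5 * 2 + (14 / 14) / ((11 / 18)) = 65.64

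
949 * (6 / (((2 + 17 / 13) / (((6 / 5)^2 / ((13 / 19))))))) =3894696 / 1075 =3622.97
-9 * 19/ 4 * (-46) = 3933/ 2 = 1966.50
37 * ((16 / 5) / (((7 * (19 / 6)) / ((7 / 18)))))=592 / 285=2.08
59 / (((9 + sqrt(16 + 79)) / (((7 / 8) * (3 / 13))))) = -1593 / 208 + 177 * sqrt(95) / 208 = 0.64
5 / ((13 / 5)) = 25 / 13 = 1.92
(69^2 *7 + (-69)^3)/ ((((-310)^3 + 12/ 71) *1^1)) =10478961/ 1057580494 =0.01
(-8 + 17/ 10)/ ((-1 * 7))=9/ 10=0.90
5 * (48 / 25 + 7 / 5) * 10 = 166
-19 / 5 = -3.80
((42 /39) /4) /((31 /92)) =322 /403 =0.80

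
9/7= 1.29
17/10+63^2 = 39707/10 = 3970.70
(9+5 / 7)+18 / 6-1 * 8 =33 / 7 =4.71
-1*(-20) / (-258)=-10 / 129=-0.08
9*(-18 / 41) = -162 / 41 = -3.95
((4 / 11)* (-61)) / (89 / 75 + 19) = -9150 / 8327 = -1.10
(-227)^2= 51529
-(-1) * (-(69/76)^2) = -4761/5776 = -0.82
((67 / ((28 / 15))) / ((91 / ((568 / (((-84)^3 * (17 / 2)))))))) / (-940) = 4757 / 100554801984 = 0.00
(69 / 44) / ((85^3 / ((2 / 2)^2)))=69 / 27021500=0.00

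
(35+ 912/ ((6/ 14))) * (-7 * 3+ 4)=-36771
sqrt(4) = 2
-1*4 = -4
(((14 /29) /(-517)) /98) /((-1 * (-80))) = -1 /8396080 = -0.00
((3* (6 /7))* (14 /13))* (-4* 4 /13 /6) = -96 /169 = -0.57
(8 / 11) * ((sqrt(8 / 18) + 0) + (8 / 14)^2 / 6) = 848 / 1617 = 0.52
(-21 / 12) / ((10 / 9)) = -63 / 40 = -1.58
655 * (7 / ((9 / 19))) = 87115 / 9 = 9679.44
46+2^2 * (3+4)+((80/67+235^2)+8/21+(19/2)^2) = 311739563/5628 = 55390.82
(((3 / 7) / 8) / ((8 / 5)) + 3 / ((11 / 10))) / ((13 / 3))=40815 / 64064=0.64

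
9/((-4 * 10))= -9/40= -0.22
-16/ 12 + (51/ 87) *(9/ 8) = -469/ 696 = -0.67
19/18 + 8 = 163/18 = 9.06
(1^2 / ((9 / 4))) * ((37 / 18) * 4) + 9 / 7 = 2801 / 567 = 4.94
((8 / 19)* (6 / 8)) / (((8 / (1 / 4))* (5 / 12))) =9 / 380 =0.02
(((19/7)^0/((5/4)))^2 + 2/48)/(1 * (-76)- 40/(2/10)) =-409/165600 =-0.00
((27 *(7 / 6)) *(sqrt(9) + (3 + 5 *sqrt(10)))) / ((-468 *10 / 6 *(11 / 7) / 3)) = -441 *sqrt(10) / 1144 - 1323 / 2860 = -1.68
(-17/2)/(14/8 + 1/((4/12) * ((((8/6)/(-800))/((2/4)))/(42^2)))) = 34/6350393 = 0.00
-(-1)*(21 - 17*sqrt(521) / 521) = 21 - 17*sqrt(521) / 521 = 20.26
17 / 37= 0.46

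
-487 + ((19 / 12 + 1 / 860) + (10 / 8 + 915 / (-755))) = -189093337 / 389580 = -485.38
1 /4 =0.25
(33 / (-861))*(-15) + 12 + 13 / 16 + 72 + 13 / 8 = 399561 / 4592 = 87.01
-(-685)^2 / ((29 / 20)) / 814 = -4692250 / 11803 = -397.55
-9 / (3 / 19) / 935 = -57 / 935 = -0.06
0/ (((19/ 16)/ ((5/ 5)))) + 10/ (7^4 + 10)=10/ 2411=0.00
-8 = -8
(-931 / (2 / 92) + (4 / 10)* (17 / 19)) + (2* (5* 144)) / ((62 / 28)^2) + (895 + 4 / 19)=-3801225951 / 91295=-41636.74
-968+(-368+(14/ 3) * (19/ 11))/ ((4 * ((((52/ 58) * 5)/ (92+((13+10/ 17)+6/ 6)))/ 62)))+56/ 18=-14617393618/ 109395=-133620.31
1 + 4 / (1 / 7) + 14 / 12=181 / 6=30.17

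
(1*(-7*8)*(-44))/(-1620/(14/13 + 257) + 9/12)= -6613376/14835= -445.80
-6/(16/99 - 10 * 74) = 297/36622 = 0.01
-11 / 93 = -0.12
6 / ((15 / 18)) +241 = 1241 / 5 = 248.20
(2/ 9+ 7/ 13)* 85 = 7565/ 117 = 64.66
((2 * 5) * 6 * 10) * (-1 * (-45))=27000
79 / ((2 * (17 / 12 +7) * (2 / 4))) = 948 / 101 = 9.39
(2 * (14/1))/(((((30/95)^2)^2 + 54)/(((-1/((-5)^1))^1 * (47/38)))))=0.13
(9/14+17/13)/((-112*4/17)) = -6035/81536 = -0.07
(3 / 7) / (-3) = -1 / 7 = -0.14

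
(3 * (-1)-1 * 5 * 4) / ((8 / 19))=-437 / 8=-54.62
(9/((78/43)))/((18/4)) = 43/39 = 1.10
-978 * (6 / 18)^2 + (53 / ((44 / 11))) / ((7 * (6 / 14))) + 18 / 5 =-2013 / 20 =-100.65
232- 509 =-277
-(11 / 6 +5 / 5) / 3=-17 / 18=-0.94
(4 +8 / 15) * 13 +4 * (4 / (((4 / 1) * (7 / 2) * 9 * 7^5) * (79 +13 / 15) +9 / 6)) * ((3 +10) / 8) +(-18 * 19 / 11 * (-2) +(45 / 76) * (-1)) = 77460448145497 / 642702374820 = 120.52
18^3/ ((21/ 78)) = 151632/ 7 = 21661.71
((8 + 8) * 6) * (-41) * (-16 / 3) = 20992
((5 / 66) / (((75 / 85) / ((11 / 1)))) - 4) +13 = 179 / 18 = 9.94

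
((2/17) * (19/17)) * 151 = 5738/289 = 19.85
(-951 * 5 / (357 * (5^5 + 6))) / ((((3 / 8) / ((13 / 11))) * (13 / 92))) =-1166560 / 12295437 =-0.09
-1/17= -0.06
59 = 59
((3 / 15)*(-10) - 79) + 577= 496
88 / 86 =44 / 43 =1.02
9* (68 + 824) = 8028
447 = 447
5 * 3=15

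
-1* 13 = -13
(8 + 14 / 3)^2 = 1444 / 9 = 160.44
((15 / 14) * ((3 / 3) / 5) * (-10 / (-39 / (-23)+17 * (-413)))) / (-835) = -69 / 188728036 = -0.00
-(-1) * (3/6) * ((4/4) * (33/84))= 11/56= 0.20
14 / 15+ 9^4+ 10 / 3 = 98479 / 15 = 6565.27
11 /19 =0.58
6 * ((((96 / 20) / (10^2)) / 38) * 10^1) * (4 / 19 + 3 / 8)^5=50256535041 / 9634996428800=0.01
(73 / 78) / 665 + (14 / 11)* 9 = 6536423 / 570570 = 11.46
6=6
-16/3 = -5.33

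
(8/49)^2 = 64/2401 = 0.03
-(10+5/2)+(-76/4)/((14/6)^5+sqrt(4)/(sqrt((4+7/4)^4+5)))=-676290136457741/52939776005302+11967264 * sqrt(281121)/26469888002651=-12.77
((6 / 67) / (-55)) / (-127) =6 / 467995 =0.00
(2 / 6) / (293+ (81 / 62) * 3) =62 / 55227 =0.00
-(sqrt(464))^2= -464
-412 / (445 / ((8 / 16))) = -206 / 445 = -0.46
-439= -439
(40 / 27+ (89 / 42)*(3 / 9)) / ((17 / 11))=9097 / 6426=1.42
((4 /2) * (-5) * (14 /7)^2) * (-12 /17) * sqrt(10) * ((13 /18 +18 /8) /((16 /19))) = 10165 * sqrt(10) /102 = 315.14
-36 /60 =-3 /5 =-0.60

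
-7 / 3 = -2.33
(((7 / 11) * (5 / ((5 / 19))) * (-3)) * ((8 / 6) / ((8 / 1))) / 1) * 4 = -266 / 11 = -24.18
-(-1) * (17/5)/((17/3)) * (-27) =-81/5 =-16.20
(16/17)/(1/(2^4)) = 15.06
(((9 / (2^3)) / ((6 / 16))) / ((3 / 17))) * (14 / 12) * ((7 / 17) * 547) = 26803 / 6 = 4467.17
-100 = -100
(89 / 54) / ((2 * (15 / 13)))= 1157 / 1620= 0.71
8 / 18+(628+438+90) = 10408 / 9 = 1156.44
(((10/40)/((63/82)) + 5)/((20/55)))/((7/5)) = 36905/3528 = 10.46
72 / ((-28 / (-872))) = 15696 / 7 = 2242.29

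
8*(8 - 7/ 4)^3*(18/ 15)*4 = 9375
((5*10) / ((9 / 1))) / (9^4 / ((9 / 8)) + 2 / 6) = 50 / 52491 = 0.00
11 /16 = 0.69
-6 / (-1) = 6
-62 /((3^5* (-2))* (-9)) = -31 /2187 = -0.01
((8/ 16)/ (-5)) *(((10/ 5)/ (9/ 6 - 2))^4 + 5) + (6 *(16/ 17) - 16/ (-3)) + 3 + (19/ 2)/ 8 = -44603/ 4080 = -10.93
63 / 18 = 7 / 2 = 3.50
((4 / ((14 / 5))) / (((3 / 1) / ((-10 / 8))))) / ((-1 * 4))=25 / 168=0.15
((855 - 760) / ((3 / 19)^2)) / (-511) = -34295 / 4599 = -7.46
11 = 11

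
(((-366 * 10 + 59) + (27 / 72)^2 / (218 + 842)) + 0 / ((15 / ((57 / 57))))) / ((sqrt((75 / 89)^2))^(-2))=-274828309875 / 107472128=-2557.21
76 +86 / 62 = 2399 / 31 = 77.39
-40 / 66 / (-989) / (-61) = -20 / 1990857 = -0.00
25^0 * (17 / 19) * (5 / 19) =85 / 361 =0.24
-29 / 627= -0.05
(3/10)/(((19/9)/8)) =108/95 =1.14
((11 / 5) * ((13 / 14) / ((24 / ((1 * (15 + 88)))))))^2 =216943441 / 2822400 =76.86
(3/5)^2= 9/25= 0.36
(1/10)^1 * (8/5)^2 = 32/125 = 0.26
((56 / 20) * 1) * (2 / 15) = 0.37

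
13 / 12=1.08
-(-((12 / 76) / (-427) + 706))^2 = -32807406450625 / 65820769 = -498435.48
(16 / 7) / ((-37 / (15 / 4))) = -60 / 259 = -0.23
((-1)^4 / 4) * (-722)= -361 / 2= -180.50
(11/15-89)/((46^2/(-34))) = 11254/7935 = 1.42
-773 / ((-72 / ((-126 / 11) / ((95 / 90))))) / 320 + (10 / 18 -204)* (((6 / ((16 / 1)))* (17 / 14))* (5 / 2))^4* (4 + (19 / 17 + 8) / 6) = -9925328703929691 / 5261848739840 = -1886.28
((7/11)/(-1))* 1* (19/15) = -133/165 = -0.81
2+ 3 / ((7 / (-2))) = 1.14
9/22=0.41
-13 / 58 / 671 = -13 / 38918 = -0.00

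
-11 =-11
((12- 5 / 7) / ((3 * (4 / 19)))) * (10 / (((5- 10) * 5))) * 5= -1501 / 42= -35.74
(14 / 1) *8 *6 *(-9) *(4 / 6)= -4032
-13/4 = -3.25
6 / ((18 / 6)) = 2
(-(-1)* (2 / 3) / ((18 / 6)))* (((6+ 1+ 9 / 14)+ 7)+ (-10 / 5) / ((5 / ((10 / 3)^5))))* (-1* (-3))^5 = -510185 / 63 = -8098.17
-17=-17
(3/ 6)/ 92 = 1/ 184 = 0.01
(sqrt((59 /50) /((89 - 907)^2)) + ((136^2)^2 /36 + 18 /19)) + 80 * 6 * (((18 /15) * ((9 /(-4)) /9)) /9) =sqrt(118) /8180 + 1624982002 /171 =9502818.73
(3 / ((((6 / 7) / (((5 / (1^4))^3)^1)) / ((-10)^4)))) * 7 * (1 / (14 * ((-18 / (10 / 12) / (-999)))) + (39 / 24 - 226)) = -6770312500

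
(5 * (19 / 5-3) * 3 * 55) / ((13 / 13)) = 660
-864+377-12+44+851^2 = 723746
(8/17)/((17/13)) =104/289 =0.36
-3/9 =-1/3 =-0.33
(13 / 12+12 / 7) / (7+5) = 235 / 1008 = 0.23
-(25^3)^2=-244140625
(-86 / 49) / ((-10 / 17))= 731 / 245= 2.98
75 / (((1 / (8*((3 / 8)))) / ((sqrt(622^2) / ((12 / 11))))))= 256575 / 2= 128287.50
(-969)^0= 1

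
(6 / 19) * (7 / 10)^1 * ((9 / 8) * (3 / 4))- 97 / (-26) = 154811 / 39520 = 3.92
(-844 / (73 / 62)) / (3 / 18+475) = -313968 / 208123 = -1.51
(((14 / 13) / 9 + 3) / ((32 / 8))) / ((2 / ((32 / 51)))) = 1460 / 5967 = 0.24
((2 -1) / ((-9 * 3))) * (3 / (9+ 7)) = -1 / 144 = -0.01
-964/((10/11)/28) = -148456/5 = -29691.20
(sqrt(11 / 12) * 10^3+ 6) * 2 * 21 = 40463.94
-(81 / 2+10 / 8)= -167 / 4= -41.75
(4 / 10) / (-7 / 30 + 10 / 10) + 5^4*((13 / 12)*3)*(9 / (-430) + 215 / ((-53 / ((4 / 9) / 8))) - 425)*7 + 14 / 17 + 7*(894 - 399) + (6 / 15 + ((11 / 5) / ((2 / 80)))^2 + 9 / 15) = -96803159412383 / 16039602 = -6035259.44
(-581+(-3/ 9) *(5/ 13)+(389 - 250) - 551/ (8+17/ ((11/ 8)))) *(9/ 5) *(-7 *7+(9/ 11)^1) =651710949/ 16016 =40691.24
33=33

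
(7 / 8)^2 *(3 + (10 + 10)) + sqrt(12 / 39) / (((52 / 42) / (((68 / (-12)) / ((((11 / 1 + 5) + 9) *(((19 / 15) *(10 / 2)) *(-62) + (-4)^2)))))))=357 *sqrt(13) / 4774250 + 1127 / 64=17.61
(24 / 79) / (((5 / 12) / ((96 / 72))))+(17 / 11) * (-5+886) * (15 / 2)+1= 88755863 / 8690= 10213.56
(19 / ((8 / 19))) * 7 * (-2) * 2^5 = -20216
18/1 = 18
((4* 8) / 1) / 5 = 32 / 5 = 6.40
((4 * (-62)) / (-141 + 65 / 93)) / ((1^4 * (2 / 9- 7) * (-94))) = 0.00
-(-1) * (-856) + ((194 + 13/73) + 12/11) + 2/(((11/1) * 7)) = -3713823/5621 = -660.71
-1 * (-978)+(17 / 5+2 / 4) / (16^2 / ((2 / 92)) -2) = 115149759 / 117740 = 978.00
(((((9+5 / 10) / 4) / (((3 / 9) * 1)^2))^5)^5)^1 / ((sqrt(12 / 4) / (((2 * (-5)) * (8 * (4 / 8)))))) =-111365714926680734524011160842118969638719424650593457085 * sqrt(3) / 4722366482869645213696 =-40846274251258115647235520000000000.00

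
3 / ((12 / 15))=15 / 4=3.75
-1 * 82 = -82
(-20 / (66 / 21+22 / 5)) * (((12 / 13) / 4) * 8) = -700 / 143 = -4.90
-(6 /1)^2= -36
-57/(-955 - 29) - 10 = -3261/328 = -9.94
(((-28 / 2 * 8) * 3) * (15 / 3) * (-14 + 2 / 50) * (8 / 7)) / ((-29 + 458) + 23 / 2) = 268032 / 4405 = 60.85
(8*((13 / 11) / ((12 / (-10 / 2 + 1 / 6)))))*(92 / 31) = -34684 / 3069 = -11.30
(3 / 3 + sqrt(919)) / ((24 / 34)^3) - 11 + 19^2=439.03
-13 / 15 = -0.87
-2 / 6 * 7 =-7 / 3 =-2.33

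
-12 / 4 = -3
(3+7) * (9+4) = 130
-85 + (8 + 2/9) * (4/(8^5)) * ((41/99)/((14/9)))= -482548243/5677056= -85.00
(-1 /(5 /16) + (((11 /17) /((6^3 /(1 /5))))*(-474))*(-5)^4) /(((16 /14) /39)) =-50315447 /8160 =-6166.11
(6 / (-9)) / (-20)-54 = -1619 / 30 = -53.97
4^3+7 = 71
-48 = -48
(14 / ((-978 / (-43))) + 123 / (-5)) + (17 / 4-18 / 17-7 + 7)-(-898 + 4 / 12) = 48596323 / 55420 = 876.87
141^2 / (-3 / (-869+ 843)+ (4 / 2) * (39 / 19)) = 3273738 / 695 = 4710.41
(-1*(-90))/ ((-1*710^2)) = -0.00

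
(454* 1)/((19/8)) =3632/19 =191.16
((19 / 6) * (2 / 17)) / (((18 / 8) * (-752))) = -19 / 86292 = -0.00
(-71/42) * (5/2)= -355/84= -4.23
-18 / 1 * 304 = -5472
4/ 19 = 0.21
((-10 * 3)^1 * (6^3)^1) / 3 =-2160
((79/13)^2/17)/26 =6241/74698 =0.08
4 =4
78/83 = 0.94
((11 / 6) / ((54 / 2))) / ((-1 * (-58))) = 11 / 9396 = 0.00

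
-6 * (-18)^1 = 108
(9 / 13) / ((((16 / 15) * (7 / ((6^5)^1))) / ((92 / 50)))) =603612 / 455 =1326.62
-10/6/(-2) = 5/6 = 0.83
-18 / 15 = -6 / 5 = -1.20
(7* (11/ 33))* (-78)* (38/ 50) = -3458/ 25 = -138.32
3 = 3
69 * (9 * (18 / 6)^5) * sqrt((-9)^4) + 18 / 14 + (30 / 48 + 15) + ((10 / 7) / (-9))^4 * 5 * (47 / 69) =106288130695175585 / 8695634472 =12223159.91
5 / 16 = 0.31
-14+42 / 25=-308 / 25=-12.32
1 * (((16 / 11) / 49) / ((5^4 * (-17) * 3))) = -16 / 17180625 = -0.00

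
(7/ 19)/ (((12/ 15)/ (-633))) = -22155/ 76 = -291.51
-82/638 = -41/319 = -0.13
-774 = -774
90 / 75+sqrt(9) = 21 / 5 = 4.20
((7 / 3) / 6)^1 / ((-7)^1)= -1 / 18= -0.06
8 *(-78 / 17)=-624 / 17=-36.71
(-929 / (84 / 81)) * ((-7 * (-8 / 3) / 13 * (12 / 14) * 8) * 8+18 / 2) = -4088529 / 52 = -78625.56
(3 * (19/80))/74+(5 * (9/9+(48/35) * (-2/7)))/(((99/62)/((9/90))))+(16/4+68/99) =4.89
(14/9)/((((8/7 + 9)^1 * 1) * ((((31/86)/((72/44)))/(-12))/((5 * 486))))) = -491520960/24211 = -20301.56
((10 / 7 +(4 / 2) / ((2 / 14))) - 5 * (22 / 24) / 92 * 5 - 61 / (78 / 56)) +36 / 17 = -45255185 / 1707888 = -26.50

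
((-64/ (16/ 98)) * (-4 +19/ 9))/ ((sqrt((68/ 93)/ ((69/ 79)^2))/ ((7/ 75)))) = 31556 * sqrt(1581)/ 17775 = 70.59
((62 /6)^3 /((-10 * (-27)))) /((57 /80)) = 238328 /41553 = 5.74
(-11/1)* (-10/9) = 110/9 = 12.22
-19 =-19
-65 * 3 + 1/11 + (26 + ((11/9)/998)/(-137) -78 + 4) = -242.91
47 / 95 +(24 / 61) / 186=89257 / 179645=0.50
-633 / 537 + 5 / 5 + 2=326 / 179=1.82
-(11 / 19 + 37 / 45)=-1198 / 855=-1.40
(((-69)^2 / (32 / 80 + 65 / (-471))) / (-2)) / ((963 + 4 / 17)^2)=-648062559 / 66177106250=-0.01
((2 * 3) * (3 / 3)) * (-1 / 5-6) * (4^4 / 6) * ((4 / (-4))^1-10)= 87296 / 5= 17459.20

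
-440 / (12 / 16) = -1760 / 3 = -586.67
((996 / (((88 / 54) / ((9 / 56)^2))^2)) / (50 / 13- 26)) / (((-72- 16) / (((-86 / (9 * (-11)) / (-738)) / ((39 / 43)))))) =-1006896987 / 6045144159617024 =-0.00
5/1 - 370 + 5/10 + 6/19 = -13839/38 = -364.18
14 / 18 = 7 / 9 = 0.78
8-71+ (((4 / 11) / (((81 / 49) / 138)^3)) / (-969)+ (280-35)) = -7622132602 / 209801097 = -36.33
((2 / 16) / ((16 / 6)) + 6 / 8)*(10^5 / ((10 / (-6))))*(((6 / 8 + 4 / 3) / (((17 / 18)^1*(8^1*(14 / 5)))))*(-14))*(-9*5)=-2966308.59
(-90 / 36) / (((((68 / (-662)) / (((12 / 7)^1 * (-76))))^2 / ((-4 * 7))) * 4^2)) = 14238547560 / 2023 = 7038332.95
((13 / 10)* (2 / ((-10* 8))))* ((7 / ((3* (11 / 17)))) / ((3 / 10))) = -1547 / 3960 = -0.39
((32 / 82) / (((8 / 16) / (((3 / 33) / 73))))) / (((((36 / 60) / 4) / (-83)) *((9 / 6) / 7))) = -743680 / 296307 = -2.51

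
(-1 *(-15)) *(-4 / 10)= -6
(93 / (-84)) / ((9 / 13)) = -403 / 252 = -1.60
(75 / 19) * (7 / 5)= 105 / 19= 5.53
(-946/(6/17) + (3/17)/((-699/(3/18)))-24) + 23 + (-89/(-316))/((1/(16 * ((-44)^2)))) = 3781888835/625838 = 6042.92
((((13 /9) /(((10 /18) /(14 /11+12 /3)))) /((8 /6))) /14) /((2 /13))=14703 /3080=4.77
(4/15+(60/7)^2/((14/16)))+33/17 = 7537109/87465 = 86.17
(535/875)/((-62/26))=-1391/5425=-0.26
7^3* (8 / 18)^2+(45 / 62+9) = 77.48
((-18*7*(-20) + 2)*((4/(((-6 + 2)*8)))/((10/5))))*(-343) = 432523/8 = 54065.38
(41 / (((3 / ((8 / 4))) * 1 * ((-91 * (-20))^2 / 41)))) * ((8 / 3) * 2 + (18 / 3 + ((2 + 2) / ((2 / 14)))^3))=11076109 / 1490580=7.43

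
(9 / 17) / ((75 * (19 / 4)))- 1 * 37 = -298763 / 8075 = -37.00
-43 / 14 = -3.07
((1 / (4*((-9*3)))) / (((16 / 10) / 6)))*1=-5 / 144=-0.03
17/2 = 8.50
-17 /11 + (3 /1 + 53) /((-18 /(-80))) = 247.34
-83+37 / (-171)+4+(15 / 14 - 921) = -2391953 / 2394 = -999.14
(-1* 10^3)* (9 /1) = -9000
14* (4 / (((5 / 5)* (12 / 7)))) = 98 / 3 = 32.67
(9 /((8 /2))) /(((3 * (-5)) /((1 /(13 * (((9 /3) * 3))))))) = -1 /780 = -0.00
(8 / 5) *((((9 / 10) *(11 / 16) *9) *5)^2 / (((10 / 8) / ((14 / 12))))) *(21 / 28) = 5557167 / 6400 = 868.31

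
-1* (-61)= 61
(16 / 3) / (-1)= -16 / 3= -5.33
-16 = -16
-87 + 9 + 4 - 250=-324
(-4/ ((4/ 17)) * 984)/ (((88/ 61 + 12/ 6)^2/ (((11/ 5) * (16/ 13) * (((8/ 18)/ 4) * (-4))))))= 3651700096/ 2149875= 1698.56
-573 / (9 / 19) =-3629 / 3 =-1209.67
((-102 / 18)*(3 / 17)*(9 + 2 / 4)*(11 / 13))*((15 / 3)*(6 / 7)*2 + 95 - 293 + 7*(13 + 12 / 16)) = 545281 / 728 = 749.01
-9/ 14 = -0.64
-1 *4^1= -4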